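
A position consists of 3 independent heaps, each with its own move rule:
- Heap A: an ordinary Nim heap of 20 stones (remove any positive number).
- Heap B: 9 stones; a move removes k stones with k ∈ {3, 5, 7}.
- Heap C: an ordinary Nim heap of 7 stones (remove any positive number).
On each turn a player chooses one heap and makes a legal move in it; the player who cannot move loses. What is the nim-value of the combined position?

16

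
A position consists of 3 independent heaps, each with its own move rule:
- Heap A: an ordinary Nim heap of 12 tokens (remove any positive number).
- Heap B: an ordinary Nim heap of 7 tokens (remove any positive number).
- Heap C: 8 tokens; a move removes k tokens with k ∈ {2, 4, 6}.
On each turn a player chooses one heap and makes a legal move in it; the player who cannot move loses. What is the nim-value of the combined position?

11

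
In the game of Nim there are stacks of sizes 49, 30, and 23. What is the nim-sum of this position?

56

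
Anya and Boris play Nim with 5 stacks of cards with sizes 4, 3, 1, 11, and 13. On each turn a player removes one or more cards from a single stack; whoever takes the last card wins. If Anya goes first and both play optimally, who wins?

Nim-sum: 4 ⊕ 3 ⊕ 1 ⊕ 11 ⊕ 13 = 0.
The nim-sum is 0, so this is a P-position: the player to move is in a losing position under optimal play; Anya is about to move from it and so loses — Boris wins.

Boris wins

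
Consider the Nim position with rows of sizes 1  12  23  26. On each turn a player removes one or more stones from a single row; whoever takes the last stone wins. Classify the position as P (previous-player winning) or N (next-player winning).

Compute the nim-sum pairwise:
1 XOR 12 = 13
13 XOR 23 = 26
26 XOR 26 = 0
The nim-sum is 0, so this is a P-position: the player to move is in a losing position under optimal play.

P-position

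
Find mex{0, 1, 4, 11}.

The values 0, 1 are all present; 2 is the first non-negative integer missing from the set.

2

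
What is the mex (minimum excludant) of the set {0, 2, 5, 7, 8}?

1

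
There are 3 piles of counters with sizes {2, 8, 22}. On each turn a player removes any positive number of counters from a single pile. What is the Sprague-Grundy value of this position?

28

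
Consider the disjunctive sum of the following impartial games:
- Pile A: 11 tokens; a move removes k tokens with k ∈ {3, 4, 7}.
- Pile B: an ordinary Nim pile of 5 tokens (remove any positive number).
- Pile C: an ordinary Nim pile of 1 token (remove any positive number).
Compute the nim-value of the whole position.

4

Build the Grundy sequence for pile A with g(k) = mex{g(k−s) : s ∈ {3, 4, 7}, s ≤ k}:
k:     0  1  2  3  4  5  6  7  8  9 10 11
g(k):  0  0  0  1  1  1  2  2  2  3  0  0
So g(11) = 0.
Pile B is a plain Nim pile of size 5, so its Grundy value is 5.
Pile C is a plain Nim pile of size 1, so its Grundy value is 1.
By the Sprague-Grundy theorem, the Grundy value of a sum of independent games is the XOR of the component values.
Combined value = 0 ⊕ 5 ⊕ 1 = 4.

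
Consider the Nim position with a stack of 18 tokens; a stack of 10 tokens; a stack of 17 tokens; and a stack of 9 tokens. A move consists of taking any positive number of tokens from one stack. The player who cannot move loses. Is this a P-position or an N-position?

P-position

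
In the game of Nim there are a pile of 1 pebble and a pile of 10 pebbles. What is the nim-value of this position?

11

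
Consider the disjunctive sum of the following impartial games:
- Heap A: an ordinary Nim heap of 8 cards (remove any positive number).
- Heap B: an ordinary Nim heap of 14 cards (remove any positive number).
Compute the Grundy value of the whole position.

6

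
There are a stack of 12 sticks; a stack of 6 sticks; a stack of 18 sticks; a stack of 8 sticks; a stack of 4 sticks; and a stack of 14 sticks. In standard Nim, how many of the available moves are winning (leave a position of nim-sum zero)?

1

Write each in binary and XOR column by column:
  01100  (12)
  00110  (6)
  10010  (18)
  01000  (8)
  00100  (4)
  01110  (14)
  -----
  11010  (26)
The overall nim-sum is X = 26. A stack of size p has a winning move iff p XOR X < p (reduce it to p XOR X).
  12: 12 XOR 26 = 22 ≥ 12 — no move.
  6: 6 XOR 26 = 28 ≥ 6 — no move.
  18: 18 XOR 26 = 8 < 18 — winning move (to 8).
  8: 8 XOR 26 = 18 ≥ 8 — no move.
  4: 4 XOR 26 = 30 ≥ 4 — no move.
  14: 14 XOR 26 = 20 ≥ 14 — no move.
That gives 1 winning move.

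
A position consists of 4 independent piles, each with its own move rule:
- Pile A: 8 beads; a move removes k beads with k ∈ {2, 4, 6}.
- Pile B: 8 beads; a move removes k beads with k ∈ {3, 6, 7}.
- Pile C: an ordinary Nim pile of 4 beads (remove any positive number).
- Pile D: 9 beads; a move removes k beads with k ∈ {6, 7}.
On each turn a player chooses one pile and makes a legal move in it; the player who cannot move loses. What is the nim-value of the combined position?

7

For pile A, compute g(0), g(1), … with moves {2, 4, 6}:
g(0) = mex{} = 0
g(1) = mex{} = 0
g(2) = mex{0} = 1
g(3) = mex{0} = 1
g(4) = mex{0,1} = 2
g(5) = mex{0,1} = 2
g(6) = mex{0,1,2} = 3
g(7) = mex{0,1,2} = 3
g(8) = mex{1,2,3} = 0
So g(8) = 0.
Grundy values for pile B (subtraction set {3, 6, 7}):
k:     0  1  2  3  4  5  6  7  8
g(k):  0  0  0  1  1  1  2  2  2
So g(8) = 2.
Pile C is a plain Nim pile of size 4, so its Grundy value is 4.
Grundy values for pile D (subtraction set {6, 7}):
k:     0  1  2  3  4  5  6  7  8  9
g(k):  0  0  0  0  0  0  1  1  1  1
So g(9) = 1.
The value of a disjunctive sum is the nim-sum of the parts.
Combined value = 0 ⊕ 2 ⊕ 4 ⊕ 1 = 7.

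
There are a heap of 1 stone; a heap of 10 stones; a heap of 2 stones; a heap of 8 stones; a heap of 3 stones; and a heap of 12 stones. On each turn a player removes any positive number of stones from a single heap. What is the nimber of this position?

In binary:
  0001  (1)
  1010  (10)
  0010  (2)
  1000  (8)
  0011  (3)
  1100  (12)
  ----
  1110  (14)

14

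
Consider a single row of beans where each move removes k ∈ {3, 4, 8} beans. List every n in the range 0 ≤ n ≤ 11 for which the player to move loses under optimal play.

Compute g(0), g(1), … for moves {3, 4, 8}:
g(0) = mex{} = 0
g(1) = mex{} = 0
g(2) = mex{} = 0
g(3) = mex{0} = 1
g(4) = mex{0} = 1
g(5) = mex{0} = 1
g(6) = mex{0,1} = 2
g(7) = mex{1} = 0
g(8) = mex{0,1} = 2
g(9) = mex{0,1,2} = 3
g(10) = mex{0,2} = 1
g(11) = mex{0,1,2} = 3
The P-positions (g = 0) in 0..11 are 0, 1, 2, 7.

0, 1, 2, 7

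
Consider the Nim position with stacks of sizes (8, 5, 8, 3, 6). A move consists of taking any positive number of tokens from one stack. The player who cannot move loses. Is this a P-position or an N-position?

P-position

Nim-sum: 8 XOR 5 XOR 8 XOR 3 XOR 6 = 0.
The nim-sum is 0, so this is a P-position: the player to move is in a losing position under optimal play.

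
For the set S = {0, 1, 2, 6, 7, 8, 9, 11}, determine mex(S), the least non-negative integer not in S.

The values 0, 1, 2 are all present; 3 is the first non-negative integer missing from the set.

3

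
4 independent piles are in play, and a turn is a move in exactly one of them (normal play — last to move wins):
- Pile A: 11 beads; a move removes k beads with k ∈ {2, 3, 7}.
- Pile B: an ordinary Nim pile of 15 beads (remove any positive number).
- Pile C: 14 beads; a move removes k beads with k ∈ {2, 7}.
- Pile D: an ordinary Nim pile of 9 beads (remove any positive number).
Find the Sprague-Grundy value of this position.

For pile A, compute g(0), g(1), … with moves {2, 3, 7}:
k:     0  1  2  3  4  5  6  7  8  9 10 11
g(k):  0  0  1  1  2  0  0  1  1  2  0  0
So g(11) = 0.
Pile B is a plain Nim pile of size 15, so its Grundy value is 15.
Grundy values for pile C (subtraction set {2, 7}):
g(0) = mex{} = 0
g(1) = mex{} = 0
g(2) = mex{0} = 1
g(3) = mex{0} = 1
g(4) = mex{1} = 0
g(5) = mex{1} = 0
g(6) = mex{0} = 1
g(7) = mex{0} = 1
g(8) = mex{0,1} = 2
g(9) = mex{1} = 0
g(10) = mex{1,2} = 0
g(11) = mex{0} = 1
g(12) = mex{0} = 1
g(13) = mex{1} = 0
g(14) = mex{1} = 0
So g(14) = 0.
Pile D is a plain Nim pile of size 9, so its Grundy value is 9.
The value of a disjunctive sum is the nim-sum of the parts.
Combined value = 0 ⊕ 15 ⊕ 0 ⊕ 9 = 6.

6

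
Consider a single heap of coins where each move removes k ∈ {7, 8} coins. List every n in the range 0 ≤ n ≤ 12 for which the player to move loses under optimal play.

0, 1, 2, 3, 4, 5, 6

Build the Grundy sequence with g(k) = mex{g(k−s) : s ∈ {7, 8}, s ≤ k}:
k:     0  1  2  3  4  5  6  7  8  9 10 11 12
g(k):  0  0  0  0  0  0  0  1  1  1  1  1  1
The P-positions (g = 0) in 0..12 are 0, 1, 2, 3, 4, 5, 6.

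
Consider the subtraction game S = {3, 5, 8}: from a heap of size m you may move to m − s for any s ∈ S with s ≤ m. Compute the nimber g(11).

Build the Grundy sequence with g(k) = mex{g(k−s) : s ∈ {3, 5, 8}, s ≤ k}:
g(0) = mex{} = 0
g(1) = mex{} = 0
g(2) = mex{} = 0
g(3) = mex{0} = 1
g(4) = mex{0} = 1
g(5) = mex{0} = 1
g(6) = mex{0,1} = 2
g(7) = mex{0,1} = 2
g(8) = mex{0,1} = 2
g(9) = mex{0,1,2} = 3
g(10) = mex{0,1,2} = 3
g(11) = mex{1,2} = 0
So g(11) = 0.

0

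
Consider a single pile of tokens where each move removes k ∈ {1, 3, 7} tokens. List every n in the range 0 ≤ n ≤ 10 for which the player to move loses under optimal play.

Grundy values for subtraction set {1, 3, 7}:
k:     0  1  2  3  4  5  6  7  8  9 10
g(k):  0  1  0  1  0  1  0  1  0  1  0
The P-positions (g = 0) in 0..10 are 0, 2, 4, 6, 8, 10.

0, 2, 4, 6, 8, 10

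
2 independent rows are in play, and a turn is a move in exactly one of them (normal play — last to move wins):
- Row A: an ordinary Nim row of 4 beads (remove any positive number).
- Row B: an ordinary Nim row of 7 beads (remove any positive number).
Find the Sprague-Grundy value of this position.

3

Row A is a plain Nim row of size 4, so its Grundy value is 4.
Row B is a plain Nim row of size 7, so its Grundy value is 7.
The value of a disjunctive sum is the nim-sum of the parts.
Combined value = 4 XOR 7 = 3.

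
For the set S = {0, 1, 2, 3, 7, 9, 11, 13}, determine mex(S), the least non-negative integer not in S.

The values 0, 1, 2, 3 are all present; 4 is the first non-negative integer missing from the set.

4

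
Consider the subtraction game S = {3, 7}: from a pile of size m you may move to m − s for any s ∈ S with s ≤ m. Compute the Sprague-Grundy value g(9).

Compute g(0), g(1), … for moves {3, 7}:
g(0) = mex{} = 0
g(1) = mex{} = 0
g(2) = mex{} = 0
g(3) = mex{0} = 1
g(4) = mex{0} = 1
g(5) = mex{0} = 1
g(6) = mex{1} = 0
g(7) = mex{0,1} = 2
g(8) = mex{0,1} = 2
g(9) = mex{0} = 1
So g(9) = 1.

1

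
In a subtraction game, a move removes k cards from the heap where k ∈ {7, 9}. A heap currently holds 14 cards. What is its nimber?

Grundy values for subtraction set {7, 9}:
g(0) = mex{} = 0
g(1) = mex{} = 0
g(2) = mex{} = 0
g(3) = mex{} = 0
g(4) = mex{} = 0
g(5) = mex{} = 0
g(6) = mex{} = 0
g(7) = mex{0} = 1
g(8) = mex{0} = 1
g(9) = mex{0} = 1
g(10) = mex{0} = 1
g(11) = mex{0} = 1
g(12) = mex{0} = 1
g(13) = mex{0} = 1
g(14) = mex{0,1} = 2
So g(14) = 2.

2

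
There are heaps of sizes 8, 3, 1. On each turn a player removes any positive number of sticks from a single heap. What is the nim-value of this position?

10

Compute the nim-sum pairwise:
8 ^ 3 = 11
11 ^ 1 = 10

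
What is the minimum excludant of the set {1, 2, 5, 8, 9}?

0

0 is not in the set, so the mex is 0.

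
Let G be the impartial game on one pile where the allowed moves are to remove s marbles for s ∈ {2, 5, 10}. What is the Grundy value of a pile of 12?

2

Compute g(0), g(1), … for moves {2, 5, 10}:
g(0) = mex{} = 0
g(1) = mex{} = 0
g(2) = mex{0} = 1
g(3) = mex{0} = 1
g(4) = mex{1} = 0
g(5) = mex{0,1} = 2
g(6) = mex{0} = 1
g(7) = mex{1,2} = 0
g(8) = mex{1} = 0
g(9) = mex{0} = 1
g(10) = mex{0,2} = 1
g(11) = mex{0,1} = 2
g(12) = mex{0,1} = 2
So g(12) = 2.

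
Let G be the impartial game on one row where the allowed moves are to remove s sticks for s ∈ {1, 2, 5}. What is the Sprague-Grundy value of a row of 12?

Build the Grundy sequence with g(k) = mex{g(k−s) : s ∈ {1, 2, 5}, s ≤ k}:
k:     0  1  2  3  4  5  6  7  8  9 10 11 12
g(k):  0  1  2  0  1  2  0  1  2  0  1  2  0
So g(12) = 0.

0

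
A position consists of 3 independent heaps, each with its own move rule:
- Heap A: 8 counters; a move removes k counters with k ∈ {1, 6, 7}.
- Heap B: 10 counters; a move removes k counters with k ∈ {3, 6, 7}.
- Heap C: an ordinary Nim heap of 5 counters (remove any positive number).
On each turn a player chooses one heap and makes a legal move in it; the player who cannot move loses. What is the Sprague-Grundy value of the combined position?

7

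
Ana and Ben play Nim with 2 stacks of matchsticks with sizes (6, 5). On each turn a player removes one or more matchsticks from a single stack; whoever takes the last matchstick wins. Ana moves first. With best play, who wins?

Nim-sum: 6 XOR 5 = 3.
The nim-sum is 3 ≠ 0, so this is an N-position: the player to move can win; Ana has a winning move.

Ana wins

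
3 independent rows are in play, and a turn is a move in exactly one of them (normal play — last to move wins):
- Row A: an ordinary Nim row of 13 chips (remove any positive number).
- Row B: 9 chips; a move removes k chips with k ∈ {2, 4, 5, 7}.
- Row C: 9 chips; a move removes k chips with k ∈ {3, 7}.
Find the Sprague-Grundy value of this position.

Row A is a plain Nim row of size 13, so its Grundy value is 13.
Grundy values for row B (subtraction set {2, 4, 5, 7}):
g(0) = mex{} = 0
g(1) = mex{} = 0
g(2) = mex{0} = 1
g(3) = mex{0} = 1
g(4) = mex{0,1} = 2
g(5) = mex{0,1} = 2
g(6) = mex{0,1,2} = 3
g(7) = mex{0,1,2} = 3
g(8) = mex{0,1,2,3} = 4
g(9) = mex{1,2,3} = 0
So g(9) = 0.
Build the Grundy sequence for row C with g(k) = mex{g(k−s) : s ∈ {3, 7}, s ≤ k}:
k:     0  1  2  3  4  5  6  7  8  9
g(k):  0  0  0  1  1  1  0  2  2  1
So g(9) = 1.
The value of a disjunctive sum is the nim-sum of the parts.
Combined value = 13 ⊕ 0 ⊕ 1 = 12.

12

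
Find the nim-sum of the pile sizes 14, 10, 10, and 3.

13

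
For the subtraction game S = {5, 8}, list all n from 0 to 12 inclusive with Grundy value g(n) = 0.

0, 1, 2, 3, 4

Build the Grundy sequence with g(k) = mex{g(k−s) : s ∈ {5, 8}, s ≤ k}:
g(0) = mex{} = 0
g(1) = mex{} = 0
g(2) = mex{} = 0
g(3) = mex{} = 0
g(4) = mex{} = 0
g(5) = mex{0} = 1
g(6) = mex{0} = 1
g(7) = mex{0} = 1
g(8) = mex{0} = 1
g(9) = mex{0} = 1
g(10) = mex{0,1} = 2
g(11) = mex{0,1} = 2
g(12) = mex{0,1} = 2
The P-positions (g = 0) in 0..12 are 0, 1, 2, 3, 4.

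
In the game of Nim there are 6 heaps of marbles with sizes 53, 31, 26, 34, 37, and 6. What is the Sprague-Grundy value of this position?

Nim-sum: 53 ^ 31 ^ 26 ^ 34 ^ 37 ^ 6 = 49.

49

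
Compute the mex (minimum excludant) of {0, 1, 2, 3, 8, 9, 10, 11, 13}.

4

The values 0, 1, 2, 3 are all present; 4 is the first non-negative integer missing from the set.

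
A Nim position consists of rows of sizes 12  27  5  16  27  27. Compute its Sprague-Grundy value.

In binary:
  01100  (12)
  11011  (27)
  00101  (5)
  10000  (16)
  11011  (27)
  11011  (27)
  -----
  00010  (2)

2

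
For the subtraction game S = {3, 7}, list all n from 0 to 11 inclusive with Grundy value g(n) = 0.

0, 1, 2, 6, 10, 11

Compute g(0), g(1), … for moves {3, 7}:
g(0) = mex{} = 0
g(1) = mex{} = 0
g(2) = mex{} = 0
g(3) = mex{0} = 1
g(4) = mex{0} = 1
g(5) = mex{0} = 1
g(6) = mex{1} = 0
g(7) = mex{0,1} = 2
g(8) = mex{0,1} = 2
g(9) = mex{0} = 1
g(10) = mex{1,2} = 0
g(11) = mex{1,2} = 0
The P-positions (g = 0) in 0..11 are 0, 1, 2, 6, 10, 11.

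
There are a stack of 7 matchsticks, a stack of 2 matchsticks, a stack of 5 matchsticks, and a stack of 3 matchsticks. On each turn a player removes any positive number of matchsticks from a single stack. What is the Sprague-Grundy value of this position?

Nim-sum: 7 XOR 2 XOR 5 XOR 3 = 3.

3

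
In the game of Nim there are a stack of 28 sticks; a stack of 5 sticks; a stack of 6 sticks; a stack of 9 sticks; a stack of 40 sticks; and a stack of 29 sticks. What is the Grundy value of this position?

35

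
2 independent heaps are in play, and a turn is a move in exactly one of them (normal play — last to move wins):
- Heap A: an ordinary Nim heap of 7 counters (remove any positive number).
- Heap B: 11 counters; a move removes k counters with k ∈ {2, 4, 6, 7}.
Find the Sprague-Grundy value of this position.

Heap A is a plain Nim heap of size 7, so its Grundy value is 7.
Build the Grundy sequence for heap B with g(k) = mex{g(k−s) : s ∈ {2, 4, 6, 7}, s ≤ k}:
k:     0  1  2  3  4  5  6  7  8  9 10 11
g(k):  0  0  1  1  2  2  3  3  4  0  0  1
So g(11) = 1.
The value of a disjunctive sum is the nim-sum of the parts.
Combined value = 7 ⊕ 1 = 6.

6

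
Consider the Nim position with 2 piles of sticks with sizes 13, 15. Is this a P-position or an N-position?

Compute the nim-sum pairwise:
13 XOR 15 = 2
The nim-sum is 2 ≠ 0, so this is an N-position: the player to move can win.

N-position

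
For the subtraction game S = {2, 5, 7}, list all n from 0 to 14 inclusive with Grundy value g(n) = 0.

0, 1, 4, 10, 13, 14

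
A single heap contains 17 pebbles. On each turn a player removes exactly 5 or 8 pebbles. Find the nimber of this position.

0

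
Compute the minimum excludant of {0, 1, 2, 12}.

The values 0, 1, 2 are all present; 3 is the first non-negative integer missing from the set.

3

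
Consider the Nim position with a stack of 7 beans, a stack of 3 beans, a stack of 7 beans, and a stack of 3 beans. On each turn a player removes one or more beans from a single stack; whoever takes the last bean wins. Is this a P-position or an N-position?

Compute the nim-sum pairwise:
7 XOR 3 = 4
4 XOR 7 = 3
3 XOR 3 = 0
The nim-sum is 0, so this is a P-position: the player to move is in a losing position under optimal play.

P-position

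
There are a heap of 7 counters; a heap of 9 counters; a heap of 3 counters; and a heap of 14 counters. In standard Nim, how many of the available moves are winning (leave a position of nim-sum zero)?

3

In binary:
  0111  (7)
  1001  (9)
  0011  (3)
  1110  (14)
  ----
  0011  (3)
The overall nim-sum is X = 3. A heap of size p has a winning move iff p XOR X < p (reduce it to p XOR X).
  7: 7 XOR 3 = 4 < 7 — winning move (to 4).
  9: 9 XOR 3 = 10 ≥ 9 — no move.
  3: 3 XOR 3 = 0 < 3 — winning move (to 0).
  14: 14 XOR 3 = 13 < 14 — winning move (to 13).
That gives 3 winning moves.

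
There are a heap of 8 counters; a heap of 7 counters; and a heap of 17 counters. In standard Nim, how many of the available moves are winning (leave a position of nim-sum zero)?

1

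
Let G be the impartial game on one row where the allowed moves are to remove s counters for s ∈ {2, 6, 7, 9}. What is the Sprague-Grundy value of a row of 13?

2

Compute g(0), g(1), … for moves {2, 6, 7, 9}:
g(0) = mex{} = 0
g(1) = mex{} = 0
g(2) = mex{0} = 1
g(3) = mex{0} = 1
g(4) = mex{1} = 0
g(5) = mex{1} = 0
g(6) = mex{0} = 1
g(7) = mex{0} = 1
g(8) = mex{0,1} = 2
g(9) = mex{0,1} = 2
g(10) = mex{0,1,2} = 3
g(11) = mex{0,1,2} = 3
g(12) = mex{0,1,3} = 2
g(13) = mex{0,1,3} = 2
So g(13) = 2.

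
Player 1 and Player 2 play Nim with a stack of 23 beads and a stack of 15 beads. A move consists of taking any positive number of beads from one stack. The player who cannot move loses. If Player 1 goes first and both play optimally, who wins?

Compute the nim-sum pairwise:
23 XOR 15 = 24
The nim-sum is 24 ≠ 0, so this is an N-position: the player to move can win; Player 1 has a winning move.

Player 1 wins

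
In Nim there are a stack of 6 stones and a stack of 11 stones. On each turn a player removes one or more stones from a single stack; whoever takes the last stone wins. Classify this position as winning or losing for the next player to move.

Winning position

Compute the nim-sum pairwise:
6 XOR 11 = 13
The nim-sum is 13 ≠ 0, so this is an N-position: the player to move can win.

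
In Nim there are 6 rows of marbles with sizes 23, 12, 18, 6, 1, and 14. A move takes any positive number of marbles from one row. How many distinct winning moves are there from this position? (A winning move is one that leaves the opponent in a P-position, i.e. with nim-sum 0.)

0

Write each in binary and XOR column by column:
  10111  (23)
  01100  (12)
  10010  (18)
  00110  (6)
  00001  (1)
  01110  (14)
  -----
  00000  (0)
The nim-sum is already 0, so every move leaves a nonzero nim-sum — there are no winning moves.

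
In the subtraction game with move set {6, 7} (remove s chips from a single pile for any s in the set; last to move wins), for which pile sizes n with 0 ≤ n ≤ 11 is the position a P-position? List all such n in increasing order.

Grundy values for subtraction set {6, 7}:
k:     0  1  2  3  4  5  6  7  8  9 10 11
g(k):  0  0  0  0  0  0  1  1  1  1  1  1
The P-positions (g = 0) in 0..11 are 0, 1, 2, 3, 4, 5.

0, 1, 2, 3, 4, 5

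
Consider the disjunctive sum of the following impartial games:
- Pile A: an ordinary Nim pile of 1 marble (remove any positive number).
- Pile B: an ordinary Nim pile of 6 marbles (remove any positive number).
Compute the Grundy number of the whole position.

Pile A is a plain Nim pile of size 1, so its Grundy value is 1.
Pile B is a plain Nim pile of size 6, so its Grundy value is 6.
By the Sprague-Grundy theorem, the Grundy value of a sum of independent games is the XOR of the component values.
Combined value = 1 ⊕ 6 = 7.

7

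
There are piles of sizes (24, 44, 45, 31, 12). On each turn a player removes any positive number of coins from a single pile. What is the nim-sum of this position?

10

Bitwise XOR of the heap sizes:
  011000  (24)
  101100  (44)
  101101  (45)
  011111  (31)
  001100  (12)
  ------
  001010  (10)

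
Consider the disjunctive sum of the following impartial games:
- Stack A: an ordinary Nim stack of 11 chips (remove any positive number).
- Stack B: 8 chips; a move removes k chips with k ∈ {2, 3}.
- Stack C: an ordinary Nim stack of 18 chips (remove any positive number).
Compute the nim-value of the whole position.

24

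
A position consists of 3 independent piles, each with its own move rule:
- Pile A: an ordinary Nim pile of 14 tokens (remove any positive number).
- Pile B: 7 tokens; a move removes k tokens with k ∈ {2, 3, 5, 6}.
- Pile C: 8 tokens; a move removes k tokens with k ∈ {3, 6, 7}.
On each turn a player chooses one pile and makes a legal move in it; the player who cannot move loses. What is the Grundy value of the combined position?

15

Pile A is a plain Nim pile of size 14, so its Grundy value is 14.
Grundy values for pile B (subtraction set {2, 3, 5, 6}):
k:     0  1  2  3  4  5  6  7
g(k):  0  0  1  1  2  2  3  3
So g(7) = 3.
For pile C, compute g(0), g(1), … with moves {3, 6, 7}:
g(0) = mex{} = 0
g(1) = mex{} = 0
g(2) = mex{} = 0
g(3) = mex{0} = 1
g(4) = mex{0} = 1
g(5) = mex{0} = 1
g(6) = mex{0,1} = 2
g(7) = mex{0,1} = 2
g(8) = mex{0,1} = 2
So g(8) = 2.
The value of a disjunctive sum is the nim-sum of the parts.
Combined value = 14 ⊕ 3 ⊕ 2 = 15.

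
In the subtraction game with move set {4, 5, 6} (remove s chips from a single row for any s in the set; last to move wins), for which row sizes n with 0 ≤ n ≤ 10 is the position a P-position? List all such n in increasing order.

0, 1, 2, 3, 10

Grundy values for subtraction set {4, 5, 6}:
k:     0  1  2  3  4  5  6  7  8  9 10
g(k):  0  0  0  0  1  1  1  1  2  2  0
The P-positions (g = 0) in 0..10 are 0, 1, 2, 3, 10.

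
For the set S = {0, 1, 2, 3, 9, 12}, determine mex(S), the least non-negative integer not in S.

The values 0, 1, 2, 3 are all present; 4 is the first non-negative integer missing from the set.

4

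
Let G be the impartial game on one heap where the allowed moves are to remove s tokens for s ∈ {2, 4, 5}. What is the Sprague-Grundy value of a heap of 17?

1

Build the Grundy sequence with g(k) = mex{g(k−s) : s ∈ {2, 4, 5}, s ≤ k}:
k:     0  1  2  3  4  5  6  7  8  9 10 11 12 13 14 15 16 17
g(k):  0  0  1  1  2  2  3  0  0  1  1  2  2  3  0  0  1  1
So g(17) = 1.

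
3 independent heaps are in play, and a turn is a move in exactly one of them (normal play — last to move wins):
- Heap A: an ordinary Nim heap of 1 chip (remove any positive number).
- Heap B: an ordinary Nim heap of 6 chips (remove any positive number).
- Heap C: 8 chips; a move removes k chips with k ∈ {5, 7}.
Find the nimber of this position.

6

Heap A is a plain Nim heap of size 1, so its Grundy value is 1.
Heap B is a plain Nim heap of size 6, so its Grundy value is 6.
Build the Grundy sequence for heap C with g(k) = mex{g(k−s) : s ∈ {5, 7}, s ≤ k}:
g(0) = mex{} = 0
g(1) = mex{} = 0
g(2) = mex{} = 0
g(3) = mex{} = 0
g(4) = mex{} = 0
g(5) = mex{0} = 1
g(6) = mex{0} = 1
g(7) = mex{0} = 1
g(8) = mex{0} = 1
So g(8) = 1.
The value of a disjunctive sum is the nim-sum of the parts.
Combined value = 1 ⊕ 6 ⊕ 1 = 6.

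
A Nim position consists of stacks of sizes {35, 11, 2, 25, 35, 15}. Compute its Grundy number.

Bitwise XOR of the heap sizes:
  100011  (35)
  001011  (11)
  000010  (2)
  011001  (25)
  100011  (35)
  001111  (15)
  ------
  011111  (31)

31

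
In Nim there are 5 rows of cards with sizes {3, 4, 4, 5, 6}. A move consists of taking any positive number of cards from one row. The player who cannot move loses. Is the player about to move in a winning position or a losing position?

Compute the nim-sum pairwise:
3 ⊕ 4 = 7
7 ⊕ 4 = 3
3 ⊕ 5 = 6
6 ⊕ 6 = 0
The nim-sum is 0, so this is a P-position: the player to move is in a losing position under optimal play.

Losing position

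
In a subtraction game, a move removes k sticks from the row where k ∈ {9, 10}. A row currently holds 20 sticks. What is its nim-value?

0

Build the Grundy sequence with g(k) = mex{g(k−s) : s ∈ {9, 10}, s ≤ k}:
k:     0  1  2  3  4  5  6  7  8  9 10 11 12 13 14 15 16 17 18 19 20
g(k):  0  0  0  0  0  0  0  0  0  1  1  1  1  1  1  1  1  1  2  0  0
So g(20) = 0.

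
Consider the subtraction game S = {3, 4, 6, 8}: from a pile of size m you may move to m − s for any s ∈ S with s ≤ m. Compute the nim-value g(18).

Build the Grundy sequence with g(k) = mex{g(k−s) : s ∈ {3, 4, 6, 8}, s ≤ k}:
k:     0  1  2  3  4  5  6  7  8  9 10 11 12 13 14 15 16 17 18
g(k):  0  0  0  1  1  1  2  2  2  3  3  0  0  0  1  1  1  2  2
So g(18) = 2.

2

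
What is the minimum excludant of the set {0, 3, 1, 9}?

2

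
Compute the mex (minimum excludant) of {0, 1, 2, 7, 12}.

The values 0, 1, 2 are all present; 3 is the first non-negative integer missing from the set.

3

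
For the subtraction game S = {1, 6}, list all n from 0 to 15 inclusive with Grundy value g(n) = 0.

0, 2, 4, 7, 9, 11, 14

Compute g(0), g(1), … for moves {1, 6}:
k:     0  1  2  3  4  5  6  7  8  9 10 11 12 13 14 15
g(k):  0  1  0  1  0  1  2  0  1  0  1  0  1  2  0  1
The P-positions (g = 0) in 0..15 are 0, 2, 4, 7, 9, 11, 14.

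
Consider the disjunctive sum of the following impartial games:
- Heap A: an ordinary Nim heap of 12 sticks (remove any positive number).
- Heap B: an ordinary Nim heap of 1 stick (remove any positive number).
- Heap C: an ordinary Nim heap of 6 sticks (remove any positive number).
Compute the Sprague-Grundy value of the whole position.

11

Heap A is a plain Nim heap of size 12, so its Grundy value is 12.
Heap B is a plain Nim heap of size 1, so its Grundy value is 1.
Heap C is a plain Nim heap of size 6, so its Grundy value is 6.
By the Sprague-Grundy theorem, the Grundy value of a sum of independent games is the XOR of the component values.
Combined value = 12 ⊕ 1 ⊕ 6 = 11.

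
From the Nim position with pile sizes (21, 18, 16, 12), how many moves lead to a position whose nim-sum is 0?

In binary:
  10101  (21)
  10010  (18)
  10000  (16)
  01100  (12)
  -----
  11011  (27)
The overall nim-sum is X = 27. A pile of size p has a winning move iff p XOR X < p (reduce it to p XOR X).
  21: 21 XOR 27 = 14 < 21 — winning move (to 14).
  18: 18 XOR 27 = 9 < 18 — winning move (to 9).
  16: 16 XOR 27 = 11 < 16 — winning move (to 11).
  12: 12 XOR 27 = 23 ≥ 12 — no move.
That gives 3 winning moves.

3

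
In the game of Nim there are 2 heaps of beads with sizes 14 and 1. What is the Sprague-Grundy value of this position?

Nim-sum: 14 ⊕ 1 = 15.

15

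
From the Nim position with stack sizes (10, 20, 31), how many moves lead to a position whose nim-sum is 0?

1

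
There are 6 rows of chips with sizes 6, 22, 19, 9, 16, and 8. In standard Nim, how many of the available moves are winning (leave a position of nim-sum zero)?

Compute the nim-sum pairwise:
6 XOR 22 = 16
16 XOR 19 = 3
3 XOR 9 = 10
10 XOR 16 = 26
26 XOR 8 = 18
The overall nim-sum is X = 18. A row of size p has a winning move iff p XOR X < p (reduce it to p XOR X).
  6: 6 XOR 18 = 20 ≥ 6 — no move.
  22: 22 XOR 18 = 4 < 22 — winning move (to 4).
  19: 19 XOR 18 = 1 < 19 — winning move (to 1).
  9: 9 XOR 18 = 27 ≥ 9 — no move.
  16: 16 XOR 18 = 2 < 16 — winning move (to 2).
  8: 8 XOR 18 = 26 ≥ 8 — no move.
That gives 3 winning moves.

3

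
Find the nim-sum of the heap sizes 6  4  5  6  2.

3

Nim-sum: 6 ⊕ 4 ⊕ 5 ⊕ 6 ⊕ 2 = 3.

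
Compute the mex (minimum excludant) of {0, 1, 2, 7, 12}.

3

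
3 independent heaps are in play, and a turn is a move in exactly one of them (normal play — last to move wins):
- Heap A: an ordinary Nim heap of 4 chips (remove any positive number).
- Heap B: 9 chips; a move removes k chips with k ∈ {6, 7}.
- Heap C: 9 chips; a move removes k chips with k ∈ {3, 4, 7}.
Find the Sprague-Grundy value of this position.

Heap A is a plain Nim heap of size 4, so its Grundy value is 4.
Grundy values for heap B (subtraction set {6, 7}):
k:     0  1  2  3  4  5  6  7  8  9
g(k):  0  0  0  0  0  0  1  1  1  1
So g(9) = 1.
Grundy values for heap C (subtraction set {3, 4, 7}):
g(0) = mex{} = 0
g(1) = mex{} = 0
g(2) = mex{} = 0
g(3) = mex{0} = 1
g(4) = mex{0} = 1
g(5) = mex{0} = 1
g(6) = mex{0,1} = 2
g(7) = mex{0,1} = 2
g(8) = mex{0,1} = 2
g(9) = mex{0,1,2} = 3
So g(9) = 3.
By the Sprague-Grundy theorem, the Grundy value of a sum of independent games is the XOR of the component values.
Combined value = 4 XOR 1 XOR 3 = 6.

6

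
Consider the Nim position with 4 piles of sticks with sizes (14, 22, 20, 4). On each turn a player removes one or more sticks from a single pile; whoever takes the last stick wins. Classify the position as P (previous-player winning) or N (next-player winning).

Nim-sum: 14 ^ 22 ^ 20 ^ 4 = 8.
The nim-sum is 8 ≠ 0, so this is an N-position: the player to move can win.

N-position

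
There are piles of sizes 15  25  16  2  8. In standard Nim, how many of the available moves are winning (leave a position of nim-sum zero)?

3

In binary:
  01111  (15)
  11001  (25)
  10000  (16)
  00010  (2)
  01000  (8)
  -----
  01100  (12)
The overall nim-sum is X = 12. A pile of size p has a winning move iff p XOR X < p (reduce it to p XOR X).
  15: 15 XOR 12 = 3 < 15 — winning move (to 3).
  25: 25 XOR 12 = 21 < 25 — winning move (to 21).
  16: 16 XOR 12 = 28 ≥ 16 — no move.
  2: 2 XOR 12 = 14 ≥ 2 — no move.
  8: 8 XOR 12 = 4 < 8 — winning move (to 4).
That gives 3 winning moves.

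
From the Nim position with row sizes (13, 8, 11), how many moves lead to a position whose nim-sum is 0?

Nim-sum: 13 XOR 8 XOR 11 = 14.
The overall nim-sum is X = 14. A row of size p has a winning move iff p XOR X < p (reduce it to p XOR X).
  13: 13 XOR 14 = 3 < 13 — winning move (to 3).
  8: 8 XOR 14 = 6 < 8 — winning move (to 6).
  11: 11 XOR 14 = 5 < 11 — winning move (to 5).
That gives 3 winning moves.

3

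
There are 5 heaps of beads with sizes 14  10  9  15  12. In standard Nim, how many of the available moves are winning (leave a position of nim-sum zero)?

5

Nim-sum: 14 XOR 10 XOR 9 XOR 15 XOR 12 = 14.
The overall nim-sum is X = 14. A heap of size p has a winning move iff p XOR X < p (reduce it to p XOR X).
  14: 14 XOR 14 = 0 < 14 — winning move (to 0).
  10: 10 XOR 14 = 4 < 10 — winning move (to 4).
  9: 9 XOR 14 = 7 < 9 — winning move (to 7).
  15: 15 XOR 14 = 1 < 15 — winning move (to 1).
  12: 12 XOR 14 = 2 < 12 — winning move (to 2).
That gives 5 winning moves.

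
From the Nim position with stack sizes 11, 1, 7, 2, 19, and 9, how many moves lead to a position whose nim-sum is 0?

Write each in binary and XOR column by column:
  01011  (11)
  00001  (1)
  00111  (7)
  00010  (2)
  10011  (19)
  01001  (9)
  -----
  10101  (21)
The overall nim-sum is X = 21. A stack of size p has a winning move iff p XOR X < p (reduce it to p XOR X).
  11: 11 XOR 21 = 30 ≥ 11 — no move.
  1: 1 XOR 21 = 20 ≥ 1 — no move.
  7: 7 XOR 21 = 18 ≥ 7 — no move.
  2: 2 XOR 21 = 23 ≥ 2 — no move.
  19: 19 XOR 21 = 6 < 19 — winning move (to 6).
  9: 9 XOR 21 = 28 ≥ 9 — no move.
That gives 1 winning move.

1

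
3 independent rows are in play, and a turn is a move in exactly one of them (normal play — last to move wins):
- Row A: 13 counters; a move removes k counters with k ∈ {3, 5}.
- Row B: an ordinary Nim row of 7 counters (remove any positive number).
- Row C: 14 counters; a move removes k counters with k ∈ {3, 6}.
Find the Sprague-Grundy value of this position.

7

For row A, compute g(0), g(1), … with moves {3, 5}:
g(0) = mex{} = 0
g(1) = mex{} = 0
g(2) = mex{} = 0
g(3) = mex{0} = 1
g(4) = mex{0} = 1
g(5) = mex{0} = 1
g(6) = mex{0,1} = 2
g(7) = mex{0,1} = 2
g(8) = mex{1} = 0
g(9) = mex{1,2} = 0
g(10) = mex{1,2} = 0
g(11) = mex{0,2} = 1
g(12) = mex{0,2} = 1
g(13) = mex{0} = 1
So g(13) = 1.
Row B is a plain Nim row of size 7, so its Grundy value is 7.
For row C, compute g(0), g(1), … with moves {3, 6}:
g(0) = mex{} = 0
g(1) = mex{} = 0
g(2) = mex{} = 0
g(3) = mex{0} = 1
g(4) = mex{0} = 1
g(5) = mex{0} = 1
g(6) = mex{0,1} = 2
g(7) = mex{0,1} = 2
g(8) = mex{0,1} = 2
g(9) = mex{1,2} = 0
g(10) = mex{1,2} = 0
g(11) = mex{1,2} = 0
g(12) = mex{0,2} = 1
g(13) = mex{0,2} = 1
g(14) = mex{0,2} = 1
So g(14) = 1.
By the Sprague-Grundy theorem, the Grundy value of a sum of independent games is the XOR of the component values.
Combined value = 1 XOR 7 XOR 1 = 7.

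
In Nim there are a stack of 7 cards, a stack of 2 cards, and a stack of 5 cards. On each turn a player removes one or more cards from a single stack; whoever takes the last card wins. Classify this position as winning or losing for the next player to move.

In binary:
  111  (7)
  010  (2)
  101  (5)
  ---
  000  (0)
The nim-sum is 0, so this is a P-position: the player to move is in a losing position under optimal play.

Losing position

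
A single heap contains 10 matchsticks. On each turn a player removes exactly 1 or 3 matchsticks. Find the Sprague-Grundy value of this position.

0

Build the Grundy sequence with g(k) = mex{g(k−s) : s ∈ {1, 3}, s ≤ k}:
k:     0  1  2  3  4  5  6  7  8  9 10
g(k):  0  1  0  1  0  1  0  1  0  1  0
So g(10) = 0.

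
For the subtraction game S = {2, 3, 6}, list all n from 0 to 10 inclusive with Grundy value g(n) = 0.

0, 1, 5, 9, 10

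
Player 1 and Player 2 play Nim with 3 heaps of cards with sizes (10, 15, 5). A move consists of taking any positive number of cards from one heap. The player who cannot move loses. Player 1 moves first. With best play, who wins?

Player 2 wins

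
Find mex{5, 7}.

0 is not in the set, so the mex is 0.

0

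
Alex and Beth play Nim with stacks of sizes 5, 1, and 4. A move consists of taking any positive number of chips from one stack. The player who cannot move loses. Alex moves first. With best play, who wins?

Beth wins

Compute the nim-sum pairwise:
5 ^ 1 = 4
4 ^ 4 = 0
The nim-sum is 0, so this is a P-position: the player to move is in a losing position under optimal play; Alex is about to move from it and so loses — Beth wins.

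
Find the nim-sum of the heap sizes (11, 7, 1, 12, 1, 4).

Bitwise XOR of the heap sizes:
  1011  (11)
  0111  (7)
  0001  (1)
  1100  (12)
  0001  (1)
  0100  (4)
  ----
  0100  (4)

4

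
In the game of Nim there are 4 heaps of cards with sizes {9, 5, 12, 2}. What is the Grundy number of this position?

2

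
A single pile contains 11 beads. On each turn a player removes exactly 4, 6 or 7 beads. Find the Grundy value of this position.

0

Grundy values for subtraction set {4, 6, 7}:
k:     0  1  2  3  4  5  6  7  8  9 10 11
g(k):  0  0  0  0  1  1  1  1  2  2  2  0
So g(11) = 0.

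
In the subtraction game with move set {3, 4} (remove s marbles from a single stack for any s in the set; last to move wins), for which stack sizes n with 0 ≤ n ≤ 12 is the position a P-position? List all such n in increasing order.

0, 1, 2, 7, 8, 9

Grundy values for subtraction set {3, 4}:
k:     0  1  2  3  4  5  6  7  8  9 10 11 12
g(k):  0  0  0  1  1  1  2  0  0  0  1  1  1
The P-positions (g = 0) in 0..12 are 0, 1, 2, 7, 8, 9.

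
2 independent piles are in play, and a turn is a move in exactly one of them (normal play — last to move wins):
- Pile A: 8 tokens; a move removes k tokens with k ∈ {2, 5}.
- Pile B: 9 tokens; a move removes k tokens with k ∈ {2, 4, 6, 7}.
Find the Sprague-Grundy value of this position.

Grundy values for pile A (subtraction set {2, 5}):
k:     0  1  2  3  4  5  6  7  8
g(k):  0  0  1  1  0  2  1  0  0
So g(8) = 0.
Build the Grundy sequence for pile B with g(k) = mex{g(k−s) : s ∈ {2, 4, 6, 7}, s ≤ k}:
g(0) = mex{} = 0
g(1) = mex{} = 0
g(2) = mex{0} = 1
g(3) = mex{0} = 1
g(4) = mex{0,1} = 2
g(5) = mex{0,1} = 2
g(6) = mex{0,1,2} = 3
g(7) = mex{0,1,2} = 3
g(8) = mex{0,1,2,3} = 4
g(9) = mex{1,2,3} = 0
So g(9) = 0.
By the Sprague-Grundy theorem, the Grundy value of a sum of independent games is the XOR of the component values.
Combined value = 0 ⊕ 0 = 0.

0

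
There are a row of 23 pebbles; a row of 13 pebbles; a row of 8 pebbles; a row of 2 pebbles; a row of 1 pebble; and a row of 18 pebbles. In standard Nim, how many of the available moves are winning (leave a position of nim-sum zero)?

3

Write each in binary and XOR column by column:
  10111  (23)
  01101  (13)
  01000  (8)
  00010  (2)
  00001  (1)
  10010  (18)
  -----
  00011  (3)
The overall nim-sum is X = 3. A row of size p has a winning move iff p XOR X < p (reduce it to p XOR X).
  23: 23 XOR 3 = 20 < 23 — winning move (to 20).
  13: 13 XOR 3 = 14 ≥ 13 — no move.
  8: 8 XOR 3 = 11 ≥ 8 — no move.
  2: 2 XOR 3 = 1 < 2 — winning move (to 1).
  1: 1 XOR 3 = 2 ≥ 1 — no move.
  18: 18 XOR 3 = 17 < 18 — winning move (to 17).
That gives 3 winning moves.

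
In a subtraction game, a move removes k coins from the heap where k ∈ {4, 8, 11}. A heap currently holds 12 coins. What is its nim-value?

3

Grundy values for subtraction set {4, 8, 11}:
g(0) = mex{} = 0
g(1) = mex{} = 0
g(2) = mex{} = 0
g(3) = mex{} = 0
g(4) = mex{0} = 1
g(5) = mex{0} = 1
g(6) = mex{0} = 1
g(7) = mex{0} = 1
g(8) = mex{0,1} = 2
g(9) = mex{0,1} = 2
g(10) = mex{0,1} = 2
g(11) = mex{0,1} = 2
g(12) = mex{0,1,2} = 3
So g(12) = 3.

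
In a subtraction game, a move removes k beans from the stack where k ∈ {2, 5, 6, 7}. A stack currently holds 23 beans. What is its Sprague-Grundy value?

Grundy values for subtraction set {2, 5, 6, 7}:
k:     0  1  2  3  4  5  6  7  8  9 10 11 12 13 14 15 16 17 18 19 20 21 22 23
g(k):  0  0  1  1  0  2  1  3  2  2  3  3  0  0  1  1  0  2  1  3  2  2  3  3
So g(23) = 3.

3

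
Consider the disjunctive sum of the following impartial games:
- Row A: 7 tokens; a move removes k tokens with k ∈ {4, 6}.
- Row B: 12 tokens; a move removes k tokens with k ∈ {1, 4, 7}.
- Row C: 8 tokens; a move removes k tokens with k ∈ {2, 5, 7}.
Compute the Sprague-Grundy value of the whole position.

1

Grundy values for row A (subtraction set {4, 6}):
g(0) = mex{} = 0
g(1) = mex{} = 0
g(2) = mex{} = 0
g(3) = mex{} = 0
g(4) = mex{0} = 1
g(5) = mex{0} = 1
g(6) = mex{0} = 1
g(7) = mex{0} = 1
So g(7) = 1.
Build the Grundy sequence for row B with g(k) = mex{g(k−s) : s ∈ {1, 4, 7}, s ≤ k}:
k:     0  1  2  3  4  5  6  7  8  9 10 11 12
g(k):  0  1  0  1  2  0  1  2  0  1  0  1  2
So g(12) = 2.
For row C, compute g(0), g(1), … with moves {2, 5, 7}:
k:     0  1  2  3  4  5  6  7  8
g(k):  0  0  1  1  0  2  1  3  2
So g(8) = 2.
The value of a disjunctive sum is the nim-sum of the parts.
Combined value = 1 ⊕ 2 ⊕ 2 = 1.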